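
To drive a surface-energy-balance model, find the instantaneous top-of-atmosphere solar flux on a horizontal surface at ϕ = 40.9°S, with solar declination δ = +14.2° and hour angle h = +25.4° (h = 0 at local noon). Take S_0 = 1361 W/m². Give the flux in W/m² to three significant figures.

cos θ_z = sin ϕ sin δ + cos ϕ cos δ cos h = -0.160613 + 0.661927 = 0.501314.
Flux = S_0 · cos θ_z = 1361 × 0.501314 = 682.3 W/m².

682 W/m²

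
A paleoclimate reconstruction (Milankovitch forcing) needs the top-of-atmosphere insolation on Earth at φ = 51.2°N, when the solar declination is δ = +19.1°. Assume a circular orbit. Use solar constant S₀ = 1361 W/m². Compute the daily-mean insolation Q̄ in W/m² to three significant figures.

Q̄ ≈ 454 W/m²

cos H₀ = −tan(+51.2°) tan(+19.100°) = -0.4307, H₀ = 2.0160 rad.
Bracket: H₀ sin φ sin δ + cos φ cos δ sin H₀ = 2.0160×0.77934×0.32722 + 0.62660×0.94495×0.90250 = 0.514112 + 0.534375 = 1.048487.
Q̄ = (S₀/π) × [bracket] = (1361/π) × 1.048487 = 454.2 W/m².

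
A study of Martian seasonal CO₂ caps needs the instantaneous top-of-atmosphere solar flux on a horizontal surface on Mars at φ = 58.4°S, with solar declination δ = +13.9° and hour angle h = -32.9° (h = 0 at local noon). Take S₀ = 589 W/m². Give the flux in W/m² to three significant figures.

cos θ_z = sin φ sin δ + cos φ cos δ cos h = -0.204609 + 0.427066 = 0.222457.
Flux = S₀ · cos θ_z = 589 × 0.222457 = 131.0 W/m².

131 W/m²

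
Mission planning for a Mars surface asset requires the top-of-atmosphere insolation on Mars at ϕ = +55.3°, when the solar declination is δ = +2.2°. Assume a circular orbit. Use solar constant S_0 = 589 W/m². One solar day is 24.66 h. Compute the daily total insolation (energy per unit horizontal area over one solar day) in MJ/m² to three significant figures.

cos h₀ = −tan(+55.3°) tan(+2.200°) = -0.0555, h₀ = 1.6263 rad.
Bracket: h₀ sin ϕ sin δ + cos ϕ cos δ sin h₀ = 1.6263×0.82214×0.03839 + 0.56928×0.99926×0.99846 = 0.051329 + 0.567983 = 0.619312.
Q̄ = (S_0/π) × [bracket] = (589/π) × 0.619312 = 116.11 W/m².
Daily total = Q̄ × 24.66 h × 3600 s/h = 116.11 × 24.66 × 3600 / 10⁶ = 10.31 MJ/m².

10.3 MJ/m²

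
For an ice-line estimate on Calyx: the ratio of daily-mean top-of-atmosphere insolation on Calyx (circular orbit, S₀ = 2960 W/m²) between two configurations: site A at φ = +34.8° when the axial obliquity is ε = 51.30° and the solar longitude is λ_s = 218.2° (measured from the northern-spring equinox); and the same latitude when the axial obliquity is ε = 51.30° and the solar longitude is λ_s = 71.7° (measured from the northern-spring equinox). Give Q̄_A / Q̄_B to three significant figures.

— Configuration A (φ=+34.8°):
Solar declination: sin δ = sin ε · sin λ_s = sin 51.30° × sin 218.2° = -0.48262, so δ = -28.857°.
cos H₀ = −tan(+34.8°) tan(-28.857°) = 0.3830, H₀ = 1.1778 rad.
Bracket: H₀ sin φ sin δ + cos φ cos δ sin H₀ = 1.1778×0.57071×-0.48262 + 0.82115×0.87583×0.92375 = -0.324409 + 0.664350 = 0.339941.
Q̄ = (S₀/π) × [bracket] = (2960/π) × 0.339941 = 320.29 W/m².
— Configuration B (φ=+34.8°):
Solar declination: sin δ = sin ε · sin λ_s = sin 51.30° × sin 71.7° = 0.74096, so δ = +47.813°.
cos H₀ = −tan(+34.8°) tan(+47.813°) = -0.7669, H₀ = 2.4447 rad.
Bracket: H₀ sin φ sin δ + cos φ cos δ sin H₀ = 2.4447×0.57071×0.74096 + 0.82115×0.67155×0.64182 = 1.033798 + 0.353927 = 1.387725.
Q̄ = (S₀/π) × [bracket] = (2960/π) × 1.387725 = 1307.5 W/m².
Ratio Q̄_A / Q̄_B = 320.29 / 1307.5 = 0.2450.

Q̄_A / Q̄_B ≈ 0.245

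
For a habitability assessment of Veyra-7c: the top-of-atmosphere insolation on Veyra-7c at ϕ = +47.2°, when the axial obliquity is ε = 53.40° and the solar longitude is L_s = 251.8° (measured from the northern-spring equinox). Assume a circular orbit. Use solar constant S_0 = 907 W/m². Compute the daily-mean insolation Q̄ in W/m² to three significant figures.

Q̄ ≈ 0.00 W/m²

Solar declination: sin δ = sin ε · sin L_s = sin 53.40° × sin 251.8° = -0.76265, so δ = -49.699°.
cos h₀ = −tan(+47.2°) tan(-49.699°) = 1.2733 ≥ 1 ⇒ polar night, h₀ = 0 and Q̄ = 0.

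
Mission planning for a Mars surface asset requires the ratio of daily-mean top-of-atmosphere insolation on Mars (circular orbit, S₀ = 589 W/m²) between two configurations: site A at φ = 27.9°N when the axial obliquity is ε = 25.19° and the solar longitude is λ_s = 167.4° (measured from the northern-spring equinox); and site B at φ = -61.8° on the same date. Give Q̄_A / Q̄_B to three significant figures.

Q̄_A / Q̄_B ≈ 2.72

— Configuration A (φ=+27.9°):
Solar declination: sin δ = sin ε · sin λ_s = sin 25.19° × sin 167.4° = 0.09285, so δ = +5.327°.
cos H₀ = −tan(+27.9°) tan(+5.327°) = -0.0494, H₀ = 1.6202 rad.
Bracket: H₀ sin φ sin δ + cos φ cos δ sin H₀ = 1.6202×0.46793×0.09285 + 0.88377×0.99568×0.99878 = 0.070393 + 0.878879 = 0.949272.
Q̄ = (S₀/π) × [bracket] = (589/π) × 0.949272 = 177.97 W/m².
— Configuration B (φ=-61.8°):
cos H₀ = −tan(-61.8°) tan(+5.327°) = 0.1739, H₀ = 1.3960 rad.
Bracket: H₀ sin φ sin δ + cos φ cos δ sin H₀ = 1.3960×-0.88130×0.09285 + 0.47255×0.99568×0.98476 = -0.114233 + 0.463338 = 0.349105.
Q̄ = (S₀/π) × [bracket] = (589/π) × 0.349105 = 65.452 W/m².
Ratio Q̄_A / Q̄_B = 177.97 / 65.452 = 2.719.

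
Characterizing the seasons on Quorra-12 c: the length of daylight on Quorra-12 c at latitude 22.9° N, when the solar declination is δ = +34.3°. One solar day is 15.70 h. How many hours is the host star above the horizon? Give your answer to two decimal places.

cos h₀ = −tan ϕ · tan δ = −tan(+22.9°) × tan(+34.300°) = -0.2882, so h₀ = 1.8631 rad = 106.75°.
Daylight = 2h₀/(2π) × 15.70 h = (1.8631/π) × 15.70 = 9.31 h.

9.31 h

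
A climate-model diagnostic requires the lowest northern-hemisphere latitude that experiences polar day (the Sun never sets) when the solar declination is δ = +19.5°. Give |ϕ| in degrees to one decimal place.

|ϕ| = 70.5°

Polar day requires cos h₀ = −tan ϕ tan δ ≤ −1, i.e. tan ϕ tan δ ≥ 1.
The boundary is |tan ϕ| · |tan δ| = 1, so |ϕ| = 90° − |δ| = 90° − 19.5° = 70.5° in the northern hemisphere.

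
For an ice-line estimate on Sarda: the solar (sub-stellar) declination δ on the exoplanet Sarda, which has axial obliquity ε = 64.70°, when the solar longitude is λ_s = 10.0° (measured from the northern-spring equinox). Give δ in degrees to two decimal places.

δ = +9.03°

sin δ = sin ε · sin λ_s = sin 64.70° × sin 10.0° = 0.156992.
δ = arcsin(0.156992) = +9.03°.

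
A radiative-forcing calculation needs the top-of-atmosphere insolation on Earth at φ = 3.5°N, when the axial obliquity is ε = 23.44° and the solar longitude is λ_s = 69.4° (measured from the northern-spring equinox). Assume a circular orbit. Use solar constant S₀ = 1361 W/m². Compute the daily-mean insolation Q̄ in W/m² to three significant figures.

Q̄ ≈ 417 W/m²

Solar declination: sin δ = sin ε · sin λ_s = sin 23.44° × sin 69.4° = 0.37235, so δ = +21.861°.
cos H₀ = −tan(+3.5°) tan(+21.861°) = -0.0245, H₀ = 1.5953 rad.
Bracket: H₀ sin φ sin δ + cos φ cos δ sin H₀ = 1.5953×0.06105×0.37235 + 0.99813×0.92809×0.99970 = 0.036264 + 0.926077 = 0.962341.
Q̄ = (S₀/π) × [bracket] = (1361/π) × 0.962341 = 416.9 W/m².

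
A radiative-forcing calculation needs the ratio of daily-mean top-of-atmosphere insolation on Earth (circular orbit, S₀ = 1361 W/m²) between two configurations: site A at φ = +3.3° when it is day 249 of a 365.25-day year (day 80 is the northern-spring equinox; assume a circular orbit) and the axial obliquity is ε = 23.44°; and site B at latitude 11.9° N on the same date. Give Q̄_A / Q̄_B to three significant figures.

Q̄_A / Q̄_B ≈ 0.998

— Configuration A (φ=+3.3°):
Solar longitude: λ_s = 360° × (249 − 80)/365.25 = 166.571°.
sin δ = sin 23.44° × sin 166.571° = 0.09238, so δ = +5.301°.
cos H₀ = −tan(+3.3°) tan(+5.301°) = -0.0053, H₀ = 1.5761 rad.
Bracket: H₀ sin φ sin δ + cos φ cos δ sin H₀ = 1.5761×0.05756×0.09238 + 0.99834×0.99572×0.99999 = 0.008381 + 0.994057 = 1.002438.
Q̄ = (S₀/π) × [bracket] = (1361/π) × 1.002438 = 434.28 W/m².
— Configuration B (φ=+11.9°):
cos H₀ = −tan(+11.9°) tan(+5.301°) = -0.0196, H₀ = 1.5903 rad.
Bracket: H₀ sin φ sin δ + cos φ cos δ sin H₀ = 1.5903×0.20620×0.09238 + 0.97851×0.99572×0.99981 = 0.030293 + 0.974137 = 1.004430.
Q̄ = (S₀/π) × [bracket] = (1361/π) × 1.004430 = 435.14 W/m².
Ratio Q̄_A / Q̄_B = 434.28 / 435.14 = 0.9980.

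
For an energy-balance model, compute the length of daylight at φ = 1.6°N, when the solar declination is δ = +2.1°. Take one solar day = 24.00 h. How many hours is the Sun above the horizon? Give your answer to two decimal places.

cos H₀ = −tan φ · tan δ = −tan(+1.6°) × tan(+2.100°) = -0.0010, so H₀ = 1.5718 rad = 90.06°.
Daylight = 2H₀/(2π) × 24.00 h = (1.5718/π) × 24.00 = 12.01 h.

12.01 h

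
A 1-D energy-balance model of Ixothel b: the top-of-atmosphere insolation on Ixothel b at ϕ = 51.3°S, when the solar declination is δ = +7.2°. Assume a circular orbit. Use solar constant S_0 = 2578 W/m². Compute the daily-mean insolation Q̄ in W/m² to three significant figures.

cos h₀ = −tan(-51.3°) tan(+7.200°) = 0.1577, h₀ = 1.4125 rad.
Bracket: h₀ sin ϕ sin δ + cos ϕ cos δ sin h₀ = 1.4125×-0.78043×0.12533 + 0.62524×0.99211×0.98749 = -0.138158 + 0.612547 = 0.474389.
Q̄ = (S_0/π) × [bracket] = (2578/π) × 0.474389 = 389.3 W/m².

Q̄ ≈ 389 W/m²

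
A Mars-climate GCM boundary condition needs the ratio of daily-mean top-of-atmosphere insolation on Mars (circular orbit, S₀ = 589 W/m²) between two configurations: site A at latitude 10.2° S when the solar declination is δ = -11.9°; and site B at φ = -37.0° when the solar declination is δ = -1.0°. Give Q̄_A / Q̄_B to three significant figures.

— Configuration A (φ=-10.2°):
cos H₀ = −tan(-10.2°) tan(-11.900°) = -0.0379, H₀ = 1.6087 rad.
Bracket: H₀ sin φ sin δ + cos φ cos δ sin H₀ = 1.6087×-0.17708×-0.20620 + 0.98420×0.97851×0.99928 = 0.058740 + 0.962356 = 1.021096.
Q̄ = (S₀/π) × [bracket] = (589/π) × 1.021096 = 191.44 W/m².
— Configuration B (φ=-37.0°):
cos H₀ = −tan(-37.0°) tan(-1.000°) = -0.0132, H₀ = 1.5840 rad.
Bracket: H₀ sin φ sin δ + cos φ cos δ sin H₀ = 1.5840×-0.60182×-0.01745 + 0.79864×0.99985×0.99991 = 0.016635 + 0.798448 = 0.815083.
Q̄ = (S₀/π) × [bracket] = (589/π) × 0.815083 = 152.82 W/m².
Ratio Q̄_A / Q̄_B = 191.44 / 152.82 = 1.253.

Q̄_A / Q̄_B ≈ 1.25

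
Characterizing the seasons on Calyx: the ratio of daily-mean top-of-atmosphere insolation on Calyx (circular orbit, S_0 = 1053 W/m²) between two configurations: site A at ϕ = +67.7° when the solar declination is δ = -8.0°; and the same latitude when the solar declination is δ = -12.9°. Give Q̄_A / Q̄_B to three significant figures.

— Configuration A (ϕ=+67.7°):
cos h₀ = −tan(+67.7°) tan(-8.000°) = 0.3427, h₀ = 1.2210 rad.
Bracket: h₀ sin ϕ sin δ + cos ϕ cos δ sin h₀ = 1.2210×0.92521×-0.13917 + 0.37946×0.99027×0.93945 = -0.157218 + 0.353015 = 0.195797.
Q̄ = (S_0/π) × [bracket] = (1053/π) × 0.195797 = 65.627 W/m².
— Configuration B (ϕ=+67.7°):
cos h₀ = −tan(+67.7°) tan(-12.900°) = 0.5584, h₀ = 0.9783 rad.
Bracket: h₀ sin ϕ sin δ + cos ϕ cos δ sin h₀ = 0.9783×0.92521×-0.22325 + 0.37946×0.97476×0.82955 = -0.202071 + 0.306836 = 0.104765.
Q̄ = (S_0/π) × [bracket] = (1053/π) × 0.104765 = 35.115 W/m².
Ratio Q̄_A / Q̄_B = 65.627 / 35.115 = 1.869.

Q̄_A / Q̄_B ≈ 1.87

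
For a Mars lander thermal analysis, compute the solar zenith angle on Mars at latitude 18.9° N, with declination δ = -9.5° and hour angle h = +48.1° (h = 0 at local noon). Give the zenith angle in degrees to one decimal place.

cos θ_z = sin φ sin δ + cos φ cos δ cos h = -0.053462 + 0.623161 = 0.569699.
θ_z = arccos(0.569699) = 55.3°.

θ_z = 55.3°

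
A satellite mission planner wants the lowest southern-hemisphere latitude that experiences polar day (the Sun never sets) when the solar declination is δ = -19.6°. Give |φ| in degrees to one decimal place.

Polar day requires cos H₀ = −tan φ tan δ ≤ −1, i.e. tan φ tan δ ≥ 1.
The boundary is |tan φ| · |tan δ| = 1, so |φ| = 90° − |δ| = 90° − 19.6° = 70.4° in the southern hemisphere.

|φ| = 70.4°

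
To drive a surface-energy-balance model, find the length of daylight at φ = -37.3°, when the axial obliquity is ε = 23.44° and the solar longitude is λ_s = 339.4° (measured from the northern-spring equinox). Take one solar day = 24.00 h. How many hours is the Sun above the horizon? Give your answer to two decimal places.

Solar declination: sin δ = sin ε · sin λ_s = sin 23.44° × sin 339.4° = -0.13996, so δ = -8.045°.
cos H₀ = −tan φ · tan δ = −tan(-37.3°) × tan(-8.045°) = -0.1077, so H₀ = 1.6787 rad = 96.18°.
Daylight = 2H₀/(2π) × 24.00 h = (1.6787/π) × 24.00 = 12.82 h.

12.82 h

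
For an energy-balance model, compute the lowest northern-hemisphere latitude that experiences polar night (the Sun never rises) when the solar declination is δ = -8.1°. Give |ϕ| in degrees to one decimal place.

Polar night requires cos h₀ = −tan ϕ tan δ ≥ 1, i.e. tan ϕ tan δ ≤ −1.
The boundary is |tan ϕ| · |tan δ| = 1, so |ϕ| = 90° − |δ| = 90° − 8.1° = 81.9° in the northern hemisphere.

|ϕ| = 81.9°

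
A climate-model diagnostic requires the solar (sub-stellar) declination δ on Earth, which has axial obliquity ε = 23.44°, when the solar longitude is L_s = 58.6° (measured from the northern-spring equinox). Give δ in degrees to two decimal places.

δ = +19.85°

sin δ = sin ε · sin L_s = sin 23.44° × sin 58.6° = 0.339533.
δ = arcsin(0.339533) = +19.85°.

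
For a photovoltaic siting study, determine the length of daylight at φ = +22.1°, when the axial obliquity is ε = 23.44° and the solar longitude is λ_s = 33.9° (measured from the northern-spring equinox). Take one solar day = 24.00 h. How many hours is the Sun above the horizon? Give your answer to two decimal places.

Solar declination: sin δ = sin ε · sin λ_s = sin 23.44° × sin 33.9° = 0.22186, so δ = +12.819°.
cos H₀ = −tan φ · tan δ = −tan(+22.1°) × tan(+12.819°) = -0.0924, so H₀ = 1.6633 rad = 95.30°.
Daylight = 2H₀/(2π) × 24.00 h = (1.6633/π) × 24.00 = 12.71 h.

12.71 h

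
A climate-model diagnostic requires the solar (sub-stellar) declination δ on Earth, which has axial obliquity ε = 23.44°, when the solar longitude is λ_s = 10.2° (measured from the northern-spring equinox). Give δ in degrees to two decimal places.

δ = +4.04°

sin δ = sin ε · sin λ_s = sin 23.44° × sin 10.2° = 0.070442.
δ = arcsin(0.070442) = +4.04°.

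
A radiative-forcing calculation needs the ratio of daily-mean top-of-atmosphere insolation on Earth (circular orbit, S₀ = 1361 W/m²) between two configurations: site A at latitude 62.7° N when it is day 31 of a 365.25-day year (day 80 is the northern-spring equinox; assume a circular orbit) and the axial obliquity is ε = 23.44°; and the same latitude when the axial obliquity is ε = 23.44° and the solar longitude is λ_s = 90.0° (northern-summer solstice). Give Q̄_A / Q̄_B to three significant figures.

Q̄_A / Q̄_B ≈ 0.0930

— Configuration A (φ=+62.7°):
Solar longitude: λ_s = 360° × (31 − 80)/365.25 = -48.296°, i.e. -48.296° + 360° = 311.704°.
sin δ = sin 23.44° × sin 311.704° = -0.29698, so δ = -17.277°.
cos H₀ = −tan(+62.7°) tan(-17.277°) = 0.6026, H₀ = 0.9241 rad.
Bracket: H₀ sin φ sin δ + cos φ cos δ sin H₀ = 0.9241×0.88862×-0.29698 + 0.45865×0.95488×0.79806 = -0.243872 + 0.349515 = 0.105643.
Q̄ = (S₀/π) × [bracket] = (1361/π) × 0.105643 = 45.767 W/m².
— Configuration B (φ=+62.7°):
Solar declination: sin δ = sin ε · sin λ_s = sin 23.44° × sin 90.0° = 0.39779, so δ = +23.440°.
cos H₀ = −tan(+62.7°) tan(+23.440°) = -0.8400, H₀ = 2.5681 rad.
Bracket: H₀ sin φ sin δ + cos φ cos δ sin H₀ = 2.5681×0.88862×0.39779 + 0.45865×0.91748×0.54255 = 0.907783 + 0.228306 = 1.136089.
Q̄ = (S₀/π) × [bracket] = (1361/π) × 1.136089 = 492.18 W/m².
Ratio Q̄_A / Q̄_B = 45.767 / 492.18 = 0.09299.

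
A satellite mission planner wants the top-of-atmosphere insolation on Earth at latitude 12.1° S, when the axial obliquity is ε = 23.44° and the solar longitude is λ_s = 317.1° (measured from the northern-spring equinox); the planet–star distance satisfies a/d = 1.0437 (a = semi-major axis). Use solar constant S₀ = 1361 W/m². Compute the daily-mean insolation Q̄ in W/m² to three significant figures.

Solar declination: sin δ = sin ε · sin λ_s = sin 23.44° × sin 317.1° = -0.27078, so δ = -15.711°.
cos H₀ = −tan(-12.1°) tan(-15.711°) = -0.0603, H₀ = 1.6311 rad.
Bracket: H₀ sin φ sin δ + cos φ cos δ sin H₀ = 1.6311×-0.20962×-0.27078 + 0.97778×0.96264×0.99818 = 0.092583 + 0.939537 = 1.032120.
Inverse-square distance factor (a/d)² = 1.0437² = 1.089310.
Q̄ = (S₀/π) × 1.089310 × [bracket] = (1361/π) × 1.089310 × 1.032120 = 487.1 W/m².

Q̄ ≈ 487 W/m²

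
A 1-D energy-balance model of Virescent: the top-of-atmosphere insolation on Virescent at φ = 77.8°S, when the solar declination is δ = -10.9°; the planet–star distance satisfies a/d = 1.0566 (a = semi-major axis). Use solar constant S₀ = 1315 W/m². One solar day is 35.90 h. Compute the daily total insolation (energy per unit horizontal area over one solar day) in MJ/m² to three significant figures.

35.5 MJ/m²

cos H₀ = −tan(-77.8°) tan(-10.900°) = -0.8907, H₀ = 2.6696 rad.
Bracket: H₀ sin φ sin δ + cos φ cos δ sin H₀ = 2.6696×-0.97742×-0.18910 + 0.21132×0.98196×0.45465 = 0.493422 + 0.094343 = 0.587765.
Inverse-square distance factor (a/d)² = 1.0566² = 1.116404.
Q̄ = (S₀/π) × 1.116404 × [bracket] = (1315/π) × 1.116404 × 0.587765 = 274.66 W/m².
Daily total = Q̄ × 35.90 h × 3600 s/h = 274.66 × 35.90 × 3600 / 10⁶ = 35.50 MJ/m².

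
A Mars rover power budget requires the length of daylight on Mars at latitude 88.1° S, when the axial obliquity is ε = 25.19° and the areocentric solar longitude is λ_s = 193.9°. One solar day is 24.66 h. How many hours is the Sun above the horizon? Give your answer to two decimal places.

24.66 h

sin δ = sin 25.19° × sin 193.9° = -0.10225, so δ = -5.869°.
Sunrise equation: cos H₀ = −tan φ · tan δ = -3.0984 ≤ −1, so the Sun never sets (polar day) and H₀ = π.
Daylight = 2H₀/(2π) × 24.66 h = (3.1416/π) × 24.66 = 24.66 h.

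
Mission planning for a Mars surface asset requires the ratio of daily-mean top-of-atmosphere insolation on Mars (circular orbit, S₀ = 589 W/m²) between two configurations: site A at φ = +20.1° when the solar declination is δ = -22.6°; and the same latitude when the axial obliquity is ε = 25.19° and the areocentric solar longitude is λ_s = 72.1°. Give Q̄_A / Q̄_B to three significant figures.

Q̄_A / Q̄_B ≈ 0.615

— Configuration A (φ=+20.1°):
cos H₀ = −tan(+20.1°) tan(-22.600°) = 0.1523, H₀ = 1.4179 rad.
Bracket: H₀ sin φ sin δ + cos φ cos δ sin H₀ = 1.4179×0.34366×-0.38430 + 0.93909×0.92321×0.98833 = -0.187260 + 0.856860 = 0.669600.
Q̄ = (S₀/π) × [bracket] = (589/π) × 0.669600 = 125.54 W/m².
— Configuration B (φ=+20.1°):
sin δ = sin 25.19° × sin 72.1° = 0.40502, so δ = +23.892°.
cos H₀ = −tan(+20.1°) tan(+23.892°) = -0.1621, H₀ = 1.7336 rad.
Bracket: H₀ sin φ sin δ + cos φ cos δ sin H₀ = 1.7336×0.34366×0.40502 + 0.93909×0.91431×0.98677 = 0.241298 + 0.847260 = 1.088558.
Q̄ = (S₀/π) × [bracket] = (589/π) × 1.088558 = 204.09 W/m².
Ratio Q̄_A / Q̄_B = 125.54 / 204.09 = 0.6151.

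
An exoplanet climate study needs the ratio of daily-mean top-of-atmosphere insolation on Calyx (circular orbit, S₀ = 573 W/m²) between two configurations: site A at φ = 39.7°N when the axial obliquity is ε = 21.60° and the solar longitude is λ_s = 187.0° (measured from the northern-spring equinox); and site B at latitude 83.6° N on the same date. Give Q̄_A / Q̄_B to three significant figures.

— Configuration A (φ=+39.7°):
Solar declination: sin δ = sin ε · sin λ_s = sin 21.60° × sin 187.0° = -0.04486, so δ = -2.571°.
cos H₀ = −tan(+39.7°) tan(-2.571°) = 0.0373, H₀ = 1.5335 rad.
Bracket: H₀ sin φ sin δ + cos φ cos δ sin H₀ = 1.5335×0.63877×-0.04486 + 0.76940×0.99899×0.99930 = -0.043943 + 0.768085 = 0.724142.
Q̄ = (S₀/π) × [bracket] = (573/π) × 0.724142 = 132.08 W/m².
— Configuration B (φ=+83.6°):
cos H₀ = −tan(+83.6°) tan(-2.571°) = 0.4004, H₀ = 1.1589 rad.
Bracket: H₀ sin φ sin δ + cos φ cos δ sin H₀ = 1.1589×0.99377×-0.04486 + 0.11147×0.99899×0.91636 = -0.051664 + 0.102043 = 0.050379.
Q̄ = (S₀/π) × [bracket] = (573/π) × 0.050379 = 9.1887 W/m².
Ratio Q̄_A / Q̄_B = 132.08 / 9.1887 = 14.37.

Q̄_A / Q̄_B ≈ 14.4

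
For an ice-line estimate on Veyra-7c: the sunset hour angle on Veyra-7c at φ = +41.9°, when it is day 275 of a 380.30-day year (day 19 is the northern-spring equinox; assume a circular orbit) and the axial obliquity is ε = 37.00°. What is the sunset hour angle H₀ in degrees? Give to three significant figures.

H₀ = 55.6°

Solar longitude: λ_s = 360° × (275 − 19)/380.30 = 242.335°.
sin δ = sin 37.00° × sin 242.335° = -0.53301, so δ = -32.209°.
cos H₀ = −tan φ · tan δ = −tan(+41.9°) × tan(-32.209°) = 0.5652, so H₀ = 0.9701 rad = 55.58°.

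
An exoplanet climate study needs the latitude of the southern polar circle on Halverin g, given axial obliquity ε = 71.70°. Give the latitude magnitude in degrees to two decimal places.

18.30°

The polar circle is the lowest latitude that experiences at least one full rotation of continuous darkness at the northern-summer solstice; it lies at |ϕ| = 90° − ε = 90° − 71.70° = 18.30°.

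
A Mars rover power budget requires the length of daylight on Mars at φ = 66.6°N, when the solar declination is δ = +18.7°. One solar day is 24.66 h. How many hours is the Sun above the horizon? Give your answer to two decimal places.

19.38 h

cos H₀ = −tan φ · tan δ = −tan(+66.6°) × tan(+18.700°) = -0.7822, so H₀ = 2.4690 rad = 141.46°.
Daylight = 2H₀/(2π) × 24.66 h = (2.4690/π) × 24.66 = 19.38 h.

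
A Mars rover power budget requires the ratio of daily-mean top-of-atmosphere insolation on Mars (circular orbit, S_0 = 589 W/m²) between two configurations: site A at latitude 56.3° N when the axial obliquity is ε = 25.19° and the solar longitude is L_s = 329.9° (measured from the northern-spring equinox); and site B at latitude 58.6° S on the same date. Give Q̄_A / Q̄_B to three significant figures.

Q̄_A / Q̄_B ≈ 0.353

— Configuration A (ϕ=+56.3°):
Solar declination: sin δ = sin ε · sin L_s = sin 25.19° × sin 329.9° = -0.21345, so δ = -12.325°.
cos h₀ = −tan(+56.3°) tan(-12.325°) = 0.3276, h₀ = 1.2370 rad.
Bracket: h₀ sin ϕ sin δ + cos ϕ cos δ sin h₀ = 1.2370×0.83195×-0.21345 + 0.55484×0.97695×0.94481 = -0.219666 + 0.512135 = 0.292469.
Q̄ = (S_0/π) × [bracket] = (589/π) × 0.292469 = 54.833 W/m².
— Configuration B (ϕ=-58.6°):
cos h₀ = −tan(-58.6°) tan(-12.325°) = -0.3579, h₀ = 1.9369 rad.
Bracket: h₀ sin ϕ sin δ + cos ϕ cos δ sin h₀ = 1.9369×-0.85355×-0.21345 + 0.52101×0.97695×0.93374 = 0.352884 + 0.475274 = 0.828158.
Q̄ = (S_0/π) × [bracket] = (589/π) × 0.828158 = 155.27 W/m².
Ratio Q̄_A / Q̄_B = 54.833 / 155.27 = 0.3531.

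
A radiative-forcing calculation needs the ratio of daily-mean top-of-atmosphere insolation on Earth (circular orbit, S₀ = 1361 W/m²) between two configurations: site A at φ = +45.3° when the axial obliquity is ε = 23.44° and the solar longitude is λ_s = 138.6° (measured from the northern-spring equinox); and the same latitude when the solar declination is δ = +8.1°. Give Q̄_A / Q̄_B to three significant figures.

— Configuration A (φ=+45.3°):
Solar declination: sin δ = sin ε · sin λ_s = sin 23.44° × sin 138.6° = 0.26306, so δ = +15.252°.
cos H₀ = −tan(+45.3°) tan(+15.252°) = -0.2755, H₀ = 1.8499 rad.
Bracket: H₀ sin φ sin δ + cos φ cos δ sin H₀ = 1.8499×0.71080×0.26306 + 0.70339×0.96478×0.96129 = 0.345900 + 0.652347 = 0.998247.
Q̄ = (S₀/π) × [bracket] = (1361/π) × 0.998247 = 432.46 W/m².
— Configuration B (φ=+45.3°):
cos H₀ = −tan(+45.3°) tan(+8.100°) = -0.1438, H₀ = 1.7151 rad.
Bracket: H₀ sin φ sin δ + cos φ cos δ sin H₀ = 1.7151×0.71080×0.14090 + 0.70339×0.99002×0.98960 = 0.171770 + 0.689128 = 0.860898.
Q̄ = (S₀/π) × [bracket] = (1361/π) × 0.860898 = 372.96 W/m².
Ratio Q̄_A / Q̄_B = 432.46 / 372.96 = 1.160.

Q̄_A / Q̄_B ≈ 1.16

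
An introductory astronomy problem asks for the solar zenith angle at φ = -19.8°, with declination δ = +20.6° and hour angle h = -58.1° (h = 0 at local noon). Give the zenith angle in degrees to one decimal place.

cos θ_z = sin φ sin δ + cos φ cos δ cos h = -0.119182 + 0.465406 = 0.346224.
θ_z = arccos(0.346224) = 69.7°.

θ_z = 69.7°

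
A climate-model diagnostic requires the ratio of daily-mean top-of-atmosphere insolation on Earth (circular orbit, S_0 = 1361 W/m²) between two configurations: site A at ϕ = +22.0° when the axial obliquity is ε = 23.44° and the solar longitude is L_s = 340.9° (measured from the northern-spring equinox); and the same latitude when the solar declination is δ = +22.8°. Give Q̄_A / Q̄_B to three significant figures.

Q̄_A / Q̄_B ≈ 0.771

— Configuration A (ϕ=+22.0°):
Solar declination: sin δ = sin ε · sin L_s = sin 23.44° × sin 340.9° = -0.13016, so δ = -7.479°.
cos h₀ = −tan(+22.0°) tan(-7.479°) = 0.0530, h₀ = 1.5177 rad.
Bracket: h₀ sin ϕ sin δ + cos ϕ cos δ sin h₀ = 1.5177×0.37461×-0.13016 + 0.92718×0.99149×0.99859 = -0.074002 + 0.917993 = 0.843991.
Q̄ = (S_0/π) × [bracket] = (1361/π) × 0.843991 = 365.63 W/m².
— Configuration B (ϕ=+22.0°):
cos h₀ = −tan(+22.0°) tan(+22.800°) = -0.1698, h₀ = 1.7415 rad.
Bracket: h₀ sin ϕ sin δ + cos ϕ cos δ sin h₀ = 1.7415×0.37461×0.38752 + 0.92718×0.92186×0.98547 = 0.252812 + 0.842311 = 1.095123.
Q̄ = (S_0/π) × [bracket] = (1361/π) × 1.095123 = 474.43 W/m².
Ratio Q̄_A / Q̄_B = 365.63 / 474.43 = 0.7707.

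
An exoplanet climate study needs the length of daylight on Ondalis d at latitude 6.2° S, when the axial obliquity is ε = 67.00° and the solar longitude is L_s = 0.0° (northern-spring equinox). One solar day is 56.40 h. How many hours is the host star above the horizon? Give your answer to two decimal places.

Solar declination: sin δ = sin ε · sin L_s = sin 67.00° × sin 0.0° = 0.00000, so δ = +0.000°.
cos h₀ = −tan ϕ · tan δ = −tan(-6.2°) × tan(+0.000°) = 0.0000, so h₀ = 1.5708 rad = 90.00°.
Daylight = 2h₀/(2π) × 56.40 h = (1.5708/π) × 56.40 = 28.20 h.

28.20 h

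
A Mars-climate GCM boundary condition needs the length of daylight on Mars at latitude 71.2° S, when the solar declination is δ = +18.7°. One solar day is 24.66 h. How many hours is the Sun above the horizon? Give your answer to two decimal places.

cos H₀ = −tan φ · tan δ = −tan(-71.2°) × tan(+18.700°) = 0.9943, so H₀ = 0.1070 rad = 6.13°.
Daylight = 2H₀/(2π) × 24.66 h = (0.1070/π) × 24.66 = 0.84 h.

0.84 h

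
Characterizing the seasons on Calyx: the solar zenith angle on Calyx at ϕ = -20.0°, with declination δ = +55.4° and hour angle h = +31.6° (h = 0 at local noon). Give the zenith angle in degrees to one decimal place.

cos θ_z = sin ϕ sin δ + cos ϕ cos δ cos h = -0.281529 + 0.454480 = 0.172951.
θ_z = arccos(0.172951) = 80.0°.

θ_z = 80.0°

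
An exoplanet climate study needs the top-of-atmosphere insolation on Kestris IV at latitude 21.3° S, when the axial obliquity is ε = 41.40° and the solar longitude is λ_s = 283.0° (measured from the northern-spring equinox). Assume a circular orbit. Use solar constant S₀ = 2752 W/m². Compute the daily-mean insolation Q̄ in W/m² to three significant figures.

Solar declination: sin δ = sin ε · sin λ_s = sin 41.40° × sin 283.0° = -0.64436, so δ = -40.118°.
cos H₀ = −tan(-21.3°) tan(-40.118°) = -0.3285, H₀ = 1.9055 rad.
Bracket: H₀ sin φ sin δ + cos φ cos δ sin H₀ = 1.9055×-0.36325×-0.64436 + 0.93169×0.76472×0.94450 = 0.446009 + 0.672939 = 1.118948.
Q̄ = (S₀/π) × [bracket] = (2752/π) × 1.118948 = 980.2 W/m².

Q̄ ≈ 980 W/m²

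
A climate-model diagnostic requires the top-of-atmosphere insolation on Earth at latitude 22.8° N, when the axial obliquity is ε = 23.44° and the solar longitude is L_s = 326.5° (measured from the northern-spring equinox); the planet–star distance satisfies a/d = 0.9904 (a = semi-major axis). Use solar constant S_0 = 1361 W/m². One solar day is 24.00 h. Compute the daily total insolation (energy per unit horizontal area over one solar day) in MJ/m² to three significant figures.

Solar declination: sin δ = sin ε · sin L_s = sin 23.44° × sin 326.5° = -0.21955, so δ = -12.683°.
cos h₀ = −tan(+22.8°) tan(-12.683°) = 0.0946, h₀ = 1.4761 rad.
Bracket: h₀ sin ϕ sin δ + cos ϕ cos δ sin h₀ = 1.4761×0.38752×-0.21955 + 0.92186×0.97560×0.99552 = -0.125587 + 0.895337 = 0.769750.
Inverse-square distance factor (a/d)² = 0.9904² = 0.980892.
Q̄ = (S_0/π) × 0.980892 × [bracket] = (1361/π) × 0.980892 × 0.769750 = 327.10 W/m².
Daily total = Q̄ × 24.00 h × 3600 s/h = 327.10 × 24.00 × 3600 / 10⁶ = 28.26 MJ/m².

28.3 MJ/m²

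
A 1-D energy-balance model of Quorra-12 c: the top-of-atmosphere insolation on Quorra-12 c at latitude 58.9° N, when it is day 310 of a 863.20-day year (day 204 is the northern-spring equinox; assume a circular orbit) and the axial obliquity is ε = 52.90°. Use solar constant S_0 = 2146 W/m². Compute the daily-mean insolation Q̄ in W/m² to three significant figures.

Solar longitude: L_s = 360° × (310 − 204)/863.20 = 44.208°.
sin δ = sin 52.90° × sin 44.208° = 0.55612, so δ = +33.788°.
cos h₀ = −tan(+58.9°) tan(+33.788°) = -1.1092 ≤ −1 ⇒ polar day, h₀ = π.
Bracket: h₀ sin ϕ sin δ + cos ϕ cos δ sin h₀ = 3.1416×0.85627×0.55612 + 0.51653×0.83110×0.00000 = 1.495995 + 0.000000 = 1.495995.
Q̄ = (S_0/π) × [bracket] = (2146/π) × 1.495995 = 1022 W/m².

Q̄ ≈ 1.02e+03 W/m²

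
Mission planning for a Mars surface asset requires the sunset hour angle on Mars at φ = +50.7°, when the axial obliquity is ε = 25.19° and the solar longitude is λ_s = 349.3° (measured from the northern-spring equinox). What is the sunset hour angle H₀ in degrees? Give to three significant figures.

H₀ = 84.4°

Solar declination: sin δ = sin ε · sin λ_s = sin 25.19° × sin 349.3° = -0.07902, so δ = -4.532°.
cos H₀ = −tan φ · tan δ = −tan(+50.7°) × tan(-4.532°) = 0.0969, so H₀ = 1.4738 rad = 84.44°.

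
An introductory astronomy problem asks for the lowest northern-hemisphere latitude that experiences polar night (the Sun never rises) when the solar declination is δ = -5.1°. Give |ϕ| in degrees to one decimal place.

Polar night requires cos h₀ = −tan ϕ tan δ ≥ 1, i.e. tan ϕ tan δ ≤ −1.
The boundary is |tan ϕ| · |tan δ| = 1, so |ϕ| = 90° − |δ| = 90° − 5.1° = 84.9° in the northern hemisphere.

|ϕ| = 84.9°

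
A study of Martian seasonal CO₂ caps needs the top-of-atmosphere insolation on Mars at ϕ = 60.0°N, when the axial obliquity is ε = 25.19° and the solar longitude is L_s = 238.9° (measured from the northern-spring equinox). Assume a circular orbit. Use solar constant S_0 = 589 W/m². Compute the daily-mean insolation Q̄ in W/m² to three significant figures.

Solar declination: sin δ = sin ε · sin L_s = sin 25.19° × sin 238.9° = -0.36445, so δ = -21.373°.
cos h₀ = −tan(+60.0°) tan(-21.373°) = 0.6779, h₀ = 0.8260 rad.
Bracket: h₀ sin ϕ sin δ + cos ϕ cos δ sin h₀ = 0.8260×0.86603×-0.36445 + 0.50000×0.93122×0.73519 = -0.260706 + 0.342312 = 0.081606.
Q̄ = (S_0/π) × [bracket] = (589/π) × 0.081606 = 15.30 W/m².

Q̄ ≈ 15.3 W/m²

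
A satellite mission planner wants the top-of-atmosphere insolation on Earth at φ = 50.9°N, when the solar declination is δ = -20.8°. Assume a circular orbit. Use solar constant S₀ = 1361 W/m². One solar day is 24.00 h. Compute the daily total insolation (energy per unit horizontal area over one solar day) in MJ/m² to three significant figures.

8.32 MJ/m²

cos H₀ = −tan(+50.9°) tan(-20.800°) = 0.4674, H₀ = 1.0844 rad.
Bracket: H₀ sin φ sin δ + cos φ cos δ sin H₀ = 1.0844×0.77605×-0.35511 + 0.63068×0.93483×0.88403 = -0.298842 + 0.521205 = 0.222363.
Q̄ = (S₀/π) × [bracket] = (1361/π) × 0.222363 = 96.332 W/m².
Daily total = Q̄ × 24.00 h × 3600 s/h = 96.332 × 24.00 × 3600 / 10⁶ = 8.323 MJ/m².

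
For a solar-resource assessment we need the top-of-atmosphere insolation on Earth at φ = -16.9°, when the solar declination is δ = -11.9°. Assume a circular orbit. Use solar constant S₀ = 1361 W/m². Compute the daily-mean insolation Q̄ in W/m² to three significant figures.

Q̄ ≈ 447 W/m²

cos H₀ = −tan(-16.9°) tan(-11.900°) = -0.0640, H₀ = 1.6349 rad.
Bracket: H₀ sin φ sin δ + cos φ cos δ sin H₀ = 1.6349×-0.29070×-0.20620 + 0.95681×0.97851×0.99795 = 0.098000 + 0.934329 = 1.032329.
Q̄ = (S₀/π) × [bracket] = (1361/π) × 1.032329 = 447.2 W/m².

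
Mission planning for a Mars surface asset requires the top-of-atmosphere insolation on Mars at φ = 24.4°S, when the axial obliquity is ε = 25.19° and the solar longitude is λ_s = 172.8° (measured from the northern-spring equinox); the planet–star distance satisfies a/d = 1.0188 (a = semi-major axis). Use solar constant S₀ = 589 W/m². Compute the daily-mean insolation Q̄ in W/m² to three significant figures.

Q̄ ≈ 170 W/m²

Solar declination: sin δ = sin ε · sin λ_s = sin 25.19° × sin 172.8° = 0.05334, so δ = +3.058°.
cos H₀ = −tan(-24.4°) tan(+3.058°) = 0.0242, H₀ = 1.5466 rad.
Bracket: H₀ sin φ sin δ + cos φ cos δ sin H₀ = 1.5466×-0.41310×0.05334 + 0.91068×0.99858×0.99971 = -0.034079 + 0.909123 = 0.875044.
Inverse-square distance factor (a/d)² = 1.0188² = 1.037953.
Q̄ = (S₀/π) × 1.037953 × [bracket] = (589/π) × 1.037953 × 0.875044 = 170.3 W/m².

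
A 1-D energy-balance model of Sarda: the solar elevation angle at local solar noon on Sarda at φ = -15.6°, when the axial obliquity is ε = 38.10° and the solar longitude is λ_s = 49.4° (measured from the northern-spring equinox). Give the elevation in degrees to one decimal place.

Solar declination: sin δ = sin ε · sin λ_s = sin 38.10° × sin 49.4° = 0.46850, so δ = +27.937°.
At local noon the hour angle is zero, so the zenith angle equals |φ − δ| = |-15.6° − (+27.937°)| = 43.537°.
Elevation = 90° − 43.537° = 46.5°.

46.5°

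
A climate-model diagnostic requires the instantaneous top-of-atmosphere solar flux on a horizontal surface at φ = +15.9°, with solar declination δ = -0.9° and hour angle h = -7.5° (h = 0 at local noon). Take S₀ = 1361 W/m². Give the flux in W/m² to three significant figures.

cos θ_z = sin φ sin δ + cos φ cos δ cos h = -0.004303 + 0.953396 = 0.949093.
Flux = S₀ · cos θ_z = 1361 × 0.949093 = 1292 W/m².

1.29e+03 W/m²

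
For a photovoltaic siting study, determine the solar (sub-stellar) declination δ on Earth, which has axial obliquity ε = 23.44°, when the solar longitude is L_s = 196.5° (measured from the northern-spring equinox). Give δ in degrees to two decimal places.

δ = -6.49°

sin δ = sin ε · sin L_s = sin 23.44° × sin 196.5° = -0.112978.
δ = arcsin(-0.112978) = -6.49°.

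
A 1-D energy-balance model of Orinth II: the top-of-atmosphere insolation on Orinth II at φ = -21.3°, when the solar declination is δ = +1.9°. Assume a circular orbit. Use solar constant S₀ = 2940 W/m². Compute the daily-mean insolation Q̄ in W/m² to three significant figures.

cos H₀ = −tan(-21.3°) tan(+1.900°) = 0.0129, H₀ = 1.5579 rad.
Bracket: H₀ sin φ sin δ + cos φ cos δ sin H₀ = 1.5579×-0.36325×0.03316 + 0.93169×0.99945×0.99992 = -0.018765 + 0.931103 = 0.912338.
Q̄ = (S₀/π) × [bracket] = (2940/π) × 0.912338 = 853.8 W/m².

Q̄ ≈ 854 W/m²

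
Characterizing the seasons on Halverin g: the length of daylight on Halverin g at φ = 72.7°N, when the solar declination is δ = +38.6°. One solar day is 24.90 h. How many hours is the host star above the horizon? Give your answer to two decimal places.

24.90 h

Sunrise equation: cos H₀ = −tan φ · tan δ = -2.5630 ≤ −1, so the host star never sets (polar day) and H₀ = π.
Daylight = 2H₀/(2π) × 24.90 h = (3.1416/π) × 24.90 = 24.90 h.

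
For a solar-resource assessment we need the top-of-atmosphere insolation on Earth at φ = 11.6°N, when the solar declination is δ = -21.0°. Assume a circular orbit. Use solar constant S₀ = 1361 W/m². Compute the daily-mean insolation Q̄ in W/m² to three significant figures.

Q̄ ≈ 348 W/m²

cos H₀ = −tan(+11.6°) tan(-21.000°) = 0.0788, H₀ = 1.4919 rad.
Bracket: H₀ sin φ sin δ + cos φ cos δ sin H₀ = 1.4919×0.20108×-0.35837 + 0.97958×0.93358×0.99689 = -0.107508 + 0.911672 = 0.804164.
Q̄ = (S₀/π) × [bracket] = (1361/π) × 0.804164 = 348.4 W/m².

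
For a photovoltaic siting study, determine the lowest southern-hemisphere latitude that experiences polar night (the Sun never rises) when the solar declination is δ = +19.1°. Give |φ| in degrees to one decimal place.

|φ| = 70.9°

Polar night requires cos H₀ = −tan φ tan δ ≥ 1, i.e. tan φ tan δ ≤ −1.
The boundary is |tan φ| · |tan δ| = 1, so |φ| = 90° − |δ| = 90° − 19.1° = 70.9° in the southern hemisphere.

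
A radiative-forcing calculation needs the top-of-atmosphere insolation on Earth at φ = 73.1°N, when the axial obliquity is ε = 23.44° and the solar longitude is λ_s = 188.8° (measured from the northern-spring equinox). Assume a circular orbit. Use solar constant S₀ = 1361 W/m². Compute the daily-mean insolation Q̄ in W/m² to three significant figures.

Q̄ ≈ 88.6 W/m²

Solar declination: sin δ = sin ε · sin λ_s = sin 23.44° × sin 188.8° = -0.06086, so δ = -3.489°.
cos H₀ = −tan(+73.1°) tan(-3.489°) = 0.2007, H₀ = 1.3688 rad.
Bracket: H₀ sin φ sin δ + cos φ cos δ sin H₀ = 1.3688×0.95681×-0.06086 + 0.29070×0.99815×0.97966 = -0.079707 + 0.284260 = 0.204553.
Q̄ = (S₀/π) × [bracket] = (1361/π) × 0.204553 = 88.62 W/m².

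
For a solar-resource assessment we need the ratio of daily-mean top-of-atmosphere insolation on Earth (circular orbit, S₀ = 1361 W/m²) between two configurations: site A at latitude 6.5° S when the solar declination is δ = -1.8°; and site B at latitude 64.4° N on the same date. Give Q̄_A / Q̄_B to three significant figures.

Q̄_A / Q̄_B ≈ 2.57

— Configuration A (φ=-6.5°):
cos H₀ = −tan(-6.5°) tan(-1.800°) = -0.0036, H₀ = 1.5744 rad.
Bracket: H₀ sin φ sin δ + cos φ cos δ sin H₀ = 1.5744×-0.11320×-0.03141 + 0.99357×0.99951×0.99999 = 0.005598 + 0.993073 = 0.998671.
Q̄ = (S₀/π) × [bracket] = (1361/π) × 0.998671 = 432.64 W/m².
— Configuration B (φ=+64.4°):
cos H₀ = −tan(+64.4°) tan(-1.800°) = 0.0656, H₀ = 1.5052 rad.
Bracket: H₀ sin φ sin δ + cos φ cos δ sin H₀ = 1.5052×0.90183×-0.03141 + 0.43209×0.99951×0.99785 = -0.042637 + 0.430950 = 0.388313.
Q̄ = (S₀/π) × [bracket] = (1361/π) × 0.388313 = 168.22 W/m².
Ratio Q̄_A / Q̄_B = 432.64 / 168.22 = 2.572.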